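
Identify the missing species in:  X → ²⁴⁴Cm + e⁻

Conserve mass number: A = 244 + 0, so A = 244.
Conserve atomic number: Z = 96 − 1, so Z = 95.
Z = 95 is americium, so the species is ²⁴⁴Am.

Am-244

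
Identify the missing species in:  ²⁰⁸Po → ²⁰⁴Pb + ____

Conserve mass number: 208 = 204 + A, so A = 4.
Conserve atomic number: 84 = 82 + Z, so Z = 2.
A = 4 and Z = 2 is ⁴He — an alpha particle.

alpha particle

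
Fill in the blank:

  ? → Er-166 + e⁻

Ho-166

Conserve mass number: A = 166 + 0, so A = 166.
Conserve atomic number: Z = 68 − 1, so Z = 67.
Z = 67 is holmium, so the species is Ho-166.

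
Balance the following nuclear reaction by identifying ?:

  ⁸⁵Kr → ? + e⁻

Rb-85

Conserve mass number: 85 = A + 0, so A = 85.
Conserve atomic number: 36 = Z − 1, so Z = 37.
Z = 37 is rubidium, so the species is ⁸⁵Rb.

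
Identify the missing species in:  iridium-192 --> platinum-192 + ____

Conserve mass number: 192 = 192 + A, so A = 0.
Conserve atomic number: 77 = 78 + Z, so Z = -1.
A = 0 and Z = -1 is e⁻ — a beta-minus particle.

beta-minus particle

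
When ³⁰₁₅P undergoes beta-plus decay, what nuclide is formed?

Beta-plus decay: mass number changes by +0, atomic number by -1.
A: 30 = 30; Z: 15 − 1 = 14.
Z = 14 is silicon, so the daughter is ³⁰₁₄Si.

Si-30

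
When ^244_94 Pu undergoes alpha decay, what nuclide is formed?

U-240

Alpha decay: mass number changes by -4, atomic number by -2.
A: 244 − 4 = 240; Z: 94 − 2 = 92.
Z = 92 is uranium, so the daughter is ^240_92 U.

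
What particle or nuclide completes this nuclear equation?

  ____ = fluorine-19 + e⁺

Conserve mass number: A = 19 + 0, so A = 19.
Conserve atomic number: Z = 9 + 1, so Z = 10.
Z = 10 is neon, so the species is neon-19.

Ne-19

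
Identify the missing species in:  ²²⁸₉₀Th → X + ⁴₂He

Conserve mass number: 228 = A + 4, so A = 224.
Conserve atomic number: 90 = Z + 2, so Z = 88.
Z = 88 is radium, so the species is ²²⁴₈₈Ra.

Ra-224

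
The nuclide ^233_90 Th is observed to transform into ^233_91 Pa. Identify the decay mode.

ΔA = 233 − 233 = 0; ΔZ = 91 − 90 = +1.
A is unchanged and Z rises by 1 — a neutron has become a proton (β⁻ decay).

beta-minus decay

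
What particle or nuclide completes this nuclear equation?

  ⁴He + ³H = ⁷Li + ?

Conserve mass number: 4 + 3 = 7 + A, so A = 0.
Conserve atomic number: 2 + 1 = 3 + Z, so Z = 0.
A = 0 and Z = 0 is γ — a gamma ray.

gamma ray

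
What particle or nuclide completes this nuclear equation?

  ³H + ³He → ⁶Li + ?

Conserve mass number: 3 + 3 = 6 + A, so A = 0.
Conserve atomic number: 1 + 2 = 3 + Z, so Z = 0.
A = 0 and Z = 0 is γ — a gamma ray.

gamma ray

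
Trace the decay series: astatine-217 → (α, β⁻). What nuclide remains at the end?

Start: (A, Z) = (217, 85).
After α: (213, 83).
After β⁻: (213, 84).
Z = 84 is polonium.

Po-213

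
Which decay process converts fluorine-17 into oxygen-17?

beta-plus decay or electron capture

ΔA = 17 − 17 = 0; ΔZ = 8 − 9 = -1.
A is unchanged and Z drops by 1 — a proton has become a neutron (β⁺ emission or electron capture).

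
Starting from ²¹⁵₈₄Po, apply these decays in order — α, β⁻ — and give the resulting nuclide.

Start: (A, Z) = (215, 84).
After α: (211, 82).
After β⁻: (211, 83).
Z = 83 is bismuth.

Bi-211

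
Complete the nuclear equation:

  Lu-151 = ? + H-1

Conserve mass number: 151 = A + 1, so A = 150.
Conserve atomic number: 71 = Z + 1, so Z = 70.
Z = 70 is ytterbium, so the species is Yb-150.

Yb-150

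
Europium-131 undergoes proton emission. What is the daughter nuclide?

Proton emission: mass number changes by -1, atomic number by -1.
A: 131 − 1 = 130; Z: 63 − 1 = 62.
Z = 62 is samarium, so the daughter is samarium-130.

Sm-130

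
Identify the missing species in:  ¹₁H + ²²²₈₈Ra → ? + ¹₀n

Ac-222

Conserve mass number: 1 + 222 = A + 1, so A = 222.
Conserve atomic number: 1 + 88 = Z + 0, so Z = 89.
Z = 89 is actinium, so the species is ²²²₈₉Ac.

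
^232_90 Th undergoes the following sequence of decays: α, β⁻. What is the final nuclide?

Ac-228

Start: (A, Z) = (232, 90).
After α: (228, 88).
After β⁻: (228, 89).
Z = 89 is actinium.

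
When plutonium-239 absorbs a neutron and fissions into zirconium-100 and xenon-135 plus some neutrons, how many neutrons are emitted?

5

Conserve mass number: 240 = 100 + 135 + k, so k = 240 − 235 = 5.
Check atomic number: 94 = 40 + 54 + 0 = 94. ✓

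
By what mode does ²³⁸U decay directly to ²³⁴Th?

ΔA = 234 − 238 = -4; ΔZ = 90 − 92 = -2.
A drops by 4 and Z drops by 2 — the signature of alpha emission.

alpha decay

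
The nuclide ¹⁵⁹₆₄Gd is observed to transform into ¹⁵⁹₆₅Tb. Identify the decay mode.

beta-minus decay

ΔA = 159 − 159 = 0; ΔZ = 65 − 64 = +1.
A is unchanged and Z rises by 1 — a neutron has become a proton (β⁻ decay).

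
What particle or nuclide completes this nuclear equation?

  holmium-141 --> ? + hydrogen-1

Dy-140

Conserve mass number: 141 = A + 1, so A = 140.
Conserve atomic number: 67 = Z + 1, so Z = 66.
Z = 66 is dysprosium, so the species is dysprosium-140.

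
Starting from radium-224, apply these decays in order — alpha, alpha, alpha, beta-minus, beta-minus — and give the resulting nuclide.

Po-212

Start: (A, Z) = (224, 88).
After α: (220, 86).
After α: (216, 84).
After α: (212, 82).
After β⁻: (212, 83).
After β⁻: (212, 84).
Z = 84 is polonium.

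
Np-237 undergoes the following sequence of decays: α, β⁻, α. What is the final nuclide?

Th-229

Start: (A, Z) = (237, 93).
After α: (233, 91).
After β⁻: (233, 92).
After α: (229, 90).
Z = 90 is thorium.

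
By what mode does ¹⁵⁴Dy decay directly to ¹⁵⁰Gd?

ΔA = 150 − 154 = -4; ΔZ = 64 − 66 = -2.
A drops by 4 and Z drops by 2 — the signature of alpha emission.

alpha decay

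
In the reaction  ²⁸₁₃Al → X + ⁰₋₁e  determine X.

Conserve mass number: 28 = A + 0, so A = 28.
Conserve atomic number: 13 = Z − 1, so Z = 14.
Z = 14 is silicon, so the species is ²⁸₁₄Si.

Si-28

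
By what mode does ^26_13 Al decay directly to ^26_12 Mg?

ΔA = 26 − 26 = 0; ΔZ = 12 − 13 = -1.
A is unchanged and Z drops by 1 — a proton has become a neutron (β⁺ emission or electron capture).

beta-plus decay or electron capture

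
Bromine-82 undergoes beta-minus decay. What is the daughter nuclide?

Kr-82

Beta-minus decay: mass number changes by +0, atomic number by +1.
A: 82 = 82; Z: 35 + 1 = 36.
Z = 36 is krypton, so the daughter is krypton-82.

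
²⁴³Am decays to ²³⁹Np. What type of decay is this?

alpha decay

ΔA = 239 − 243 = -4; ΔZ = 93 − 95 = -2.
A drops by 4 and Z drops by 2 — the signature of alpha emission.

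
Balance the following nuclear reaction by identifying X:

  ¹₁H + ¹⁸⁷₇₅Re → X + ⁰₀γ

Os-188

Conserve mass number: 1 + 187 = A + 0, so A = 188.
Conserve atomic number: 1 + 75 = Z + 0, so Z = 76.
Z = 76 is osmium, so the species is ¹⁸⁸₇₆Os.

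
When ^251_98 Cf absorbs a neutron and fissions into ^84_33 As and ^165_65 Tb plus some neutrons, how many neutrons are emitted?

Conserve mass number: 252 = 84 + 165 + k, so k = 252 − 249 = 3.
Check atomic number: 98 = 33 + 65 + 0 = 98. ✓

3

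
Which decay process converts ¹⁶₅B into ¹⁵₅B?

ΔA = 15 − 16 = -1; ΔZ = 5 − 5 = +0.
A drops by 1 with Z unchanged — a neutron was emitted.

neutron emission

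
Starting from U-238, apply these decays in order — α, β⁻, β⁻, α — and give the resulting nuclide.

Th-230

Start: (A, Z) = (238, 92).
After α: (234, 90).
After β⁻: (234, 91).
After β⁻: (234, 92).
After α: (230, 90).
Z = 90 is thorium.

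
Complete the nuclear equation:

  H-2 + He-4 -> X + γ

Conserve mass number: 2 + 4 = A + 0, so A = 6.
Conserve atomic number: 1 + 2 = Z + 0, so Z = 3.
Z = 3 is lithium, so the species is Li-6.

Li-6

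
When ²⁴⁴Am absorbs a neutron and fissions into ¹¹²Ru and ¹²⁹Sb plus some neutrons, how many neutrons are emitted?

Conserve mass number: 245 = 112 + 129 + k, so k = 245 − 241 = 4.
Check atomic number: 95 = 44 + 51 + 0 = 95. ✓

4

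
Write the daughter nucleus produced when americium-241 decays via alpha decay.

Alpha decay: mass number changes by -4, atomic number by -2.
A: 241 − 4 = 237; Z: 95 − 2 = 93.
Z = 93 is neptunium, so the daughter is neptunium-237.

Np-237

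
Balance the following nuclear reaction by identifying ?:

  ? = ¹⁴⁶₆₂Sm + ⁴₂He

Conserve mass number: A = 146 + 4, so A = 150.
Conserve atomic number: Z = 62 + 2, so Z = 64.
Z = 64 is gadolinium, so the species is ¹⁵⁰₆₄Gd.

Gd-150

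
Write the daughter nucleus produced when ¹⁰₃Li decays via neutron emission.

Li-9

Neutron emission: mass number changes by -1, atomic number by +0.
A: 10 − 1 = 9; Z: 3 = 3.
Z = 3 is lithium, so the daughter is ⁹₃Li.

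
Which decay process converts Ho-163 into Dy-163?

ΔA = 163 − 163 = 0; ΔZ = 66 − 67 = -1.
A is unchanged and Z drops by 1 — a proton has become a neutron (β⁺ emission or electron capture).

beta-plus decay or electron capture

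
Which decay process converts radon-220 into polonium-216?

ΔA = 216 − 220 = -4; ΔZ = 84 − 86 = -2.
A drops by 4 and Z drops by 2 — the signature of alpha emission.

alpha decay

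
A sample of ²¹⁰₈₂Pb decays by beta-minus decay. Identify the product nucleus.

Beta-minus decay: mass number changes by +0, atomic number by +1.
A: 210 = 210; Z: 82 + 1 = 83.
Z = 83 is bismuth, so the daughter is ²¹⁰₈₃Bi.

Bi-210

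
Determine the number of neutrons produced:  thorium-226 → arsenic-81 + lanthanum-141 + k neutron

Conserve mass number: 226 = 81 + 141 + k, so k = 226 − 222 = 4.
Check atomic number: 90 = 33 + 57 + 0 = 90. ✓

4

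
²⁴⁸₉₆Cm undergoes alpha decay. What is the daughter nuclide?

Pu-244

Alpha decay: mass number changes by -4, atomic number by -2.
A: 248 − 4 = 244; Z: 96 − 2 = 94.
Z = 94 is plutonium, so the daughter is ²⁴⁴₉₄Pu.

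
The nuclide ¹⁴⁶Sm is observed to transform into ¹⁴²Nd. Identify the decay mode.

ΔA = 142 − 146 = -4; ΔZ = 60 − 62 = -2.
A drops by 4 and Z drops by 2 — the signature of alpha emission.

alpha decay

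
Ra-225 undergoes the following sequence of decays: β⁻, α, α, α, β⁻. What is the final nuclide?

Start: (A, Z) = (225, 88).
After β⁻: (225, 89).
After α: (221, 87).
After α: (217, 85).
After α: (213, 83).
After β⁻: (213, 84).
Z = 84 is polonium.

Po-213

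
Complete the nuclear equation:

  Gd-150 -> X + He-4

Sm-146

Conserve mass number: 150 = A + 4, so A = 146.
Conserve atomic number: 64 = Z + 2, so Z = 62.
Z = 62 is samarium, so the species is Sm-146.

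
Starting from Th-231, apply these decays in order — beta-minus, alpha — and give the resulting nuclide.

Start: (A, Z) = (231, 90).
After β⁻: (231, 91).
After α: (227, 89).
Z = 89 is actinium.

Ac-227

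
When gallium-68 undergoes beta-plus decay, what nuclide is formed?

Zn-68

Beta-plus decay: mass number changes by +0, atomic number by -1.
A: 68 = 68; Z: 31 − 1 = 30.
Z = 30 is zinc, so the daughter is zinc-68.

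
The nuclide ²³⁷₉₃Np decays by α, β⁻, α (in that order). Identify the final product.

Th-229

Start: (A, Z) = (237, 93).
After α: (233, 91).
After β⁻: (233, 92).
After α: (229, 90).
Z = 90 is thorium.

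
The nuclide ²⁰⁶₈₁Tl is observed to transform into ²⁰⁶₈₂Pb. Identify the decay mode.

beta-minus decay

ΔA = 206 − 206 = 0; ΔZ = 82 − 81 = +1.
A is unchanged and Z rises by 1 — a neutron has become a proton (β⁻ decay).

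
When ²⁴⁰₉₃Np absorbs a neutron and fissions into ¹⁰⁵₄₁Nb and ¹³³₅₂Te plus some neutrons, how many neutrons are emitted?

Conserve mass number: 241 = 105 + 133 + k, so k = 241 − 238 = 3.
Check atomic number: 93 = 41 + 52 + 0 = 93. ✓

3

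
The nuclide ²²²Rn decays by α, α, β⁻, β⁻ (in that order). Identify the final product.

Start: (A, Z) = (222, 86).
After α: (218, 84).
After α: (214, 82).
After β⁻: (214, 83).
After β⁻: (214, 84).
Z = 84 is polonium.

Po-214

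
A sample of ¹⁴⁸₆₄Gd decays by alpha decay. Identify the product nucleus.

Alpha decay: mass number changes by -4, atomic number by -2.
A: 148 − 4 = 144; Z: 64 − 2 = 62.
Z = 62 is samarium, so the daughter is ¹⁴⁴₆₂Sm.

Sm-144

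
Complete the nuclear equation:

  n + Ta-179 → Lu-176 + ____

Conserve mass number: 1 + 179 = 176 + A, so A = 4.
Conserve atomic number: 0 + 73 = 71 + Z, so Z = 2.
A = 4 and Z = 2 is He-4 — an alpha particle.

alpha particle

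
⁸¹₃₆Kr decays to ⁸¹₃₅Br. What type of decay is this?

beta-plus decay or electron capture

ΔA = 81 − 81 = 0; ΔZ = 35 − 36 = -1.
A is unchanged and Z drops by 1 — a proton has become a neutron (β⁺ emission or electron capture).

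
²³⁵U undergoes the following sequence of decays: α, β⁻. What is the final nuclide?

Start: (A, Z) = (235, 92).
After α: (231, 90).
After β⁻: (231, 91).
Z = 91 is protactinium.

Pa-231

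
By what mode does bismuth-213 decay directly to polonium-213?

beta-minus decay

ΔA = 213 − 213 = 0; ΔZ = 84 − 83 = +1.
A is unchanged and Z rises by 1 — a neutron has become a proton (β⁻ decay).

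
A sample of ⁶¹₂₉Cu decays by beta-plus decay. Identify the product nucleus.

Ni-61

Beta-plus decay: mass number changes by +0, atomic number by -1.
A: 61 = 61; Z: 29 − 1 = 28.
Z = 28 is nickel, so the daughter is ⁶¹₂₈Ni.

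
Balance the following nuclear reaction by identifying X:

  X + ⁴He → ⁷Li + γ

Conserve mass number: A + 4 = 7 + 0, so A = 3.
Conserve atomic number: Z + 2 = 3 + 0, so Z = 1.
A = 3 and Z = 1 is ³H — a triton.

triton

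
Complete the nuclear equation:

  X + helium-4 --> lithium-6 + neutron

triton

Conserve mass number: A + 4 = 6 + 1, so A = 3.
Conserve atomic number: Z + 2 = 3 + 0, so Z = 1.
A = 3 and Z = 1 is hydrogen-3 — a triton.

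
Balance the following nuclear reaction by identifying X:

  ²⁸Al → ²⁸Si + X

beta-minus particle

Conserve mass number: 28 = 28 + A, so A = 0.
Conserve atomic number: 13 = 14 + Z, so Z = -1.
A = 0 and Z = -1 is e⁻ — a beta-minus particle.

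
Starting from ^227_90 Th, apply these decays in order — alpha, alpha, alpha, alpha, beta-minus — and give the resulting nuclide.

Bi-211

Start: (A, Z) = (227, 90).
After α: (223, 88).
After α: (219, 86).
After α: (215, 84).
After α: (211, 82).
After β⁻: (211, 83).
Z = 83 is bismuth.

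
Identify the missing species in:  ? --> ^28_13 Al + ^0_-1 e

Conserve mass number: A = 28 + 0, so A = 28.
Conserve atomic number: Z = 13 − 1, so Z = 12.
Z = 12 is magnesium, so the species is ^28_12 Mg.

Mg-28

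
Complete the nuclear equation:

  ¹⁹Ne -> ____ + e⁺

Conserve mass number: 19 = A + 0, so A = 19.
Conserve atomic number: 10 = Z + 1, so Z = 9.
Z = 9 is fluorine, so the species is ¹⁹F.

F-19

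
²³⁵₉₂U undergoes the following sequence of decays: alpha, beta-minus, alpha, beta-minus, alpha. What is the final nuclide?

Start: (A, Z) = (235, 92).
After α: (231, 90).
After β⁻: (231, 91).
After α: (227, 89).
After β⁻: (227, 90).
After α: (223, 88).
Z = 88 is radium.

Ra-223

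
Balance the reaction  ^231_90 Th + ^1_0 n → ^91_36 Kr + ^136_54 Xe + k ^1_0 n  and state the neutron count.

Conserve mass number: 232 = 91 + 136 + k, so k = 232 − 227 = 5.
Check atomic number: 90 = 36 + 54 + 0 = 90. ✓

5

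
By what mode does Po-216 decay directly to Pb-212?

alpha decay

ΔA = 212 − 216 = -4; ΔZ = 82 − 84 = -2.
A drops by 4 and Z drops by 2 — the signature of alpha emission.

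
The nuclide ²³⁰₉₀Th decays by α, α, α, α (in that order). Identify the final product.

Start: (A, Z) = (230, 90).
After α: (226, 88).
After α: (222, 86).
After α: (218, 84).
After α: (214, 82).
Z = 82 is lead.

Pb-214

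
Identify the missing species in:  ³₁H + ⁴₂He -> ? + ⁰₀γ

Conserve mass number: 3 + 4 = A + 0, so A = 7.
Conserve atomic number: 1 + 2 = Z + 0, so Z = 3.
Z = 3 is lithium, so the species is ⁷₃Li.

Li-7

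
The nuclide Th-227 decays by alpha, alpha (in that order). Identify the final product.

Start: (A, Z) = (227, 90).
After α: (223, 88).
After α: (219, 86).
Z = 86 is radon.

Rn-219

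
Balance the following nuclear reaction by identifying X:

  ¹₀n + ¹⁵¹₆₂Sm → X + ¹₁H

Conserve mass number: 1 + 151 = A + 1, so A = 151.
Conserve atomic number: 0 + 62 = Z + 1, so Z = 61.
Z = 61 is promethium, so the species is ¹⁵¹₆₁Pm.

Pm-151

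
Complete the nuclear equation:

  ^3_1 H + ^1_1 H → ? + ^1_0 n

He-3

Conserve mass number: 3 + 1 = A + 1, so A = 3.
Conserve atomic number: 1 + 1 = Z + 0, so Z = 2.
Z = 2 is helium, so the species is ^3_2 He.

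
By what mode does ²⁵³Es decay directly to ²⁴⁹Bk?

ΔA = 249 − 253 = -4; ΔZ = 97 − 99 = -2.
A drops by 4 and Z drops by 2 — the signature of alpha emission.

alpha decay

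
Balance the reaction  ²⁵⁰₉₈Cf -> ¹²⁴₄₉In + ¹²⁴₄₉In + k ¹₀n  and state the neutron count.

2

Conserve mass number: 250 = 124 + 124 + k, so k = 250 − 248 = 2.
Check atomic number: 98 = 49 + 49 + 0 = 98. ✓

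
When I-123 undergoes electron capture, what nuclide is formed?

Te-123

Electron capture: mass number changes by +0, atomic number by -1.
A: 123 = 123; Z: 53 − 1 = 52.
Z = 52 is tellurium, so the daughter is Te-123.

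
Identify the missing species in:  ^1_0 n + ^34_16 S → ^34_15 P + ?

Conserve mass number: 1 + 34 = 34 + A, so A = 1.
Conserve atomic number: 0 + 16 = 15 + Z, so Z = 1.
A = 1 and Z = 1 is ^1_1 H — a proton.

proton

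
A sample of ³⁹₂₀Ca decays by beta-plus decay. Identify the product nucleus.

K-39

Beta-plus decay: mass number changes by +0, atomic number by -1.
A: 39 = 39; Z: 20 − 1 = 19.
Z = 19 is potassium, so the daughter is ³⁹₁₉K.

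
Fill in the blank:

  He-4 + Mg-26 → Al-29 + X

proton

Conserve mass number: 4 + 26 = 29 + A, so A = 1.
Conserve atomic number: 2 + 12 = 13 + Z, so Z = 1.
A = 1 and Z = 1 is H-1 — a proton.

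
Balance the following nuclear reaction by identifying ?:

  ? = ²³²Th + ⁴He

Conserve mass number: A = 232 + 4, so A = 236.
Conserve atomic number: Z = 90 + 2, so Z = 92.
Z = 92 is uranium, so the species is ²³⁶U.

U-236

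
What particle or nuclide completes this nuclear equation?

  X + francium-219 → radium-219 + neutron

proton

Conserve mass number: A + 219 = 219 + 1, so A = 1.
Conserve atomic number: Z + 87 = 88 + 0, so Z = 1.
A = 1 and Z = 1 is hydrogen-1 — a proton.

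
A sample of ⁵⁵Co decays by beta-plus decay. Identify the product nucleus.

Fe-55

Beta-plus decay: mass number changes by +0, atomic number by -1.
A: 55 = 55; Z: 27 − 1 = 26.
Z = 26 is iron, so the daughter is ⁵⁵Fe.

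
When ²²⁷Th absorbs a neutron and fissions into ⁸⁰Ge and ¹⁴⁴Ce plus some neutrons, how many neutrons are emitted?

Conserve mass number: 228 = 80 + 144 + k, so k = 228 − 224 = 4.
Check atomic number: 90 = 32 + 58 + 0 = 90. ✓

4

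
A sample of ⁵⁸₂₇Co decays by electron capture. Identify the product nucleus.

Fe-58

Electron capture: mass number changes by +0, atomic number by -1.
A: 58 = 58; Z: 27 − 1 = 26.
Z = 26 is iron, so the daughter is ⁵⁸₂₆Fe.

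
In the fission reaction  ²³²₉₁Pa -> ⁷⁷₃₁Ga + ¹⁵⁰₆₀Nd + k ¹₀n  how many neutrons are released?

Conserve mass number: 232 = 77 + 150 + k, so k = 232 − 227 = 5.
Check atomic number: 91 = 31 + 60 + 0 = 91. ✓

5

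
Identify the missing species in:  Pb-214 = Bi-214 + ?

beta-minus particle

Conserve mass number: 214 = 214 + A, so A = 0.
Conserve atomic number: 82 = 83 + Z, so Z = -1.
A = 0 and Z = -1 is e⁻ — a beta-minus particle.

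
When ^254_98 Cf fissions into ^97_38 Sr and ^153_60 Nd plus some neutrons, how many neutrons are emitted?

Conserve mass number: 254 = 97 + 153 + k, so k = 254 − 250 = 4.
Check atomic number: 98 = 38 + 60 + 0 = 98. ✓

4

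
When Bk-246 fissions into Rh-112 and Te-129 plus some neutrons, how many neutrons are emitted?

Conserve mass number: 246 = 112 + 129 + k, so k = 246 − 241 = 5.
Check atomic number: 97 = 45 + 52 + 0 = 97. ✓

5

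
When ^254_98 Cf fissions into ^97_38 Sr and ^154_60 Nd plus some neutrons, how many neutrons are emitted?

Conserve mass number: 254 = 97 + 154 + k, so k = 254 − 251 = 3.
Check atomic number: 98 = 38 + 60 + 0 = 98. ✓

3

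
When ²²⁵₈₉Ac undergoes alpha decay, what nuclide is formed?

Alpha decay: mass number changes by -4, atomic number by -2.
A: 225 − 4 = 221; Z: 89 − 2 = 87.
Z = 87 is francium, so the daughter is ²²¹₈₇Fr.

Fr-221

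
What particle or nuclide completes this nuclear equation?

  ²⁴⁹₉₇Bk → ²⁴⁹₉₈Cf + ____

beta-minus particle

Conserve mass number: 249 = 249 + A, so A = 0.
Conserve atomic number: 97 = 98 + Z, so Z = -1.
A = 0 and Z = -1 is ⁰₋₁e — a beta-minus particle.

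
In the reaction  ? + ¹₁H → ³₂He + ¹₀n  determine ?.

triton

Conserve mass number: A + 1 = 3 + 1, so A = 3.
Conserve atomic number: Z + 1 = 2 + 0, so Z = 1.
A = 3 and Z = 1 is ³₁H — a triton.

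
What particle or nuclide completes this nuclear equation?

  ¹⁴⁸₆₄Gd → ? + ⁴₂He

Sm-144

Conserve mass number: 148 = A + 4, so A = 144.
Conserve atomic number: 64 = Z + 2, so Z = 62.
Z = 62 is samarium, so the species is ¹⁴⁴₆₂Sm.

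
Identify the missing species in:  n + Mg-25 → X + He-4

Ne-22

Conserve mass number: 1 + 25 = A + 4, so A = 22.
Conserve atomic number: 0 + 12 = Z + 2, so Z = 10.
Z = 10 is neon, so the species is Ne-22.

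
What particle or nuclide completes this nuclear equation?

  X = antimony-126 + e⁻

Conserve mass number: A = 126 + 0, so A = 126.
Conserve atomic number: Z = 51 − 1, so Z = 50.
Z = 50 is tin, so the species is tin-126.

Sn-126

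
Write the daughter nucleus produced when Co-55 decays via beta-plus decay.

Beta-plus decay: mass number changes by +0, atomic number by -1.
A: 55 = 55; Z: 27 − 1 = 26.
Z = 26 is iron, so the daughter is Fe-55.

Fe-55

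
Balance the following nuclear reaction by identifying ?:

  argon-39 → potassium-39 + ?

Conserve mass number: 39 = 39 + A, so A = 0.
Conserve atomic number: 18 = 19 + Z, so Z = -1.
A = 0 and Z = -1 is e⁻ — a beta-minus particle.

beta-minus particle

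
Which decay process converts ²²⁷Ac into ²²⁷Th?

ΔA = 227 − 227 = 0; ΔZ = 90 − 89 = +1.
A is unchanged and Z rises by 1 — a neutron has become a proton (β⁻ decay).

beta-minus decay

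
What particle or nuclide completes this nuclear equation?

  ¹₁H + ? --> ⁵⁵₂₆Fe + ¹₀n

Mn-55

Conserve mass number: 1 + A = 55 + 1, so A = 55.
Conserve atomic number: 1 + Z = 26 + 0, so Z = 25.
Z = 25 is manganese, so the species is ⁵⁵₂₅Mn.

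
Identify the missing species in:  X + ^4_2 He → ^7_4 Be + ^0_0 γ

He-3

Conserve mass number: A + 4 = 7 + 0, so A = 3.
Conserve atomic number: Z + 2 = 4 + 0, so Z = 2.
Z = 2 is helium, so the species is ^3_2 He.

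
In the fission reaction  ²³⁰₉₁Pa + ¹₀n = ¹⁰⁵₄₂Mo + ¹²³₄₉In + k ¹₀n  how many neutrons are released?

Conserve mass number: 231 = 105 + 123 + k, so k = 231 − 228 = 3.
Check atomic number: 91 = 42 + 49 + 0 = 91. ✓

3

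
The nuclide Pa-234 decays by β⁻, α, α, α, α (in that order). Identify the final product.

Po-218

Start: (A, Z) = (234, 91).
After β⁻: (234, 92).
After α: (230, 90).
After α: (226, 88).
After α: (222, 86).
After α: (218, 84).
Z = 84 is polonium.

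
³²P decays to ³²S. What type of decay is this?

ΔA = 32 − 32 = 0; ΔZ = 16 − 15 = +1.
A is unchanged and Z rises by 1 — a neutron has become a proton (β⁻ decay).

beta-minus decay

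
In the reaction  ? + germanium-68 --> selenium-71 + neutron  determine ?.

Conserve mass number: A + 68 = 71 + 1, so A = 4.
Conserve atomic number: Z + 32 = 34 + 0, so Z = 2.
A = 4 and Z = 2 is helium-4 — an alpha particle.

alpha particle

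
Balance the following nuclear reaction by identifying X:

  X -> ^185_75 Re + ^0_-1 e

Conserve mass number: A = 185 + 0, so A = 185.
Conserve atomic number: Z = 75 − 1, so Z = 74.
Z = 74 is tungsten, so the species is ^185_74 W.

W-185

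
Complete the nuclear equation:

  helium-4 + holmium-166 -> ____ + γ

Conserve mass number: 4 + 166 = A + 0, so A = 170.
Conserve atomic number: 2 + 67 = Z + 0, so Z = 69.
Z = 69 is thulium, so the species is thulium-170.

Tm-170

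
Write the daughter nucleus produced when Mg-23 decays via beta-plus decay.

Na-23

Beta-plus decay: mass number changes by +0, atomic number by -1.
A: 23 = 23; Z: 12 − 1 = 11.
Z = 11 is sodium, so the daughter is Na-23.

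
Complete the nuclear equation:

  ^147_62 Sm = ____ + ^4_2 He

Nd-143

Conserve mass number: 147 = A + 4, so A = 143.
Conserve atomic number: 62 = Z + 2, so Z = 60.
Z = 60 is neodymium, so the species is ^143_60 Nd.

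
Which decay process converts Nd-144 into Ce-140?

ΔA = 140 − 144 = -4; ΔZ = 58 − 60 = -2.
A drops by 4 and Z drops by 2 — the signature of alpha emission.

alpha decay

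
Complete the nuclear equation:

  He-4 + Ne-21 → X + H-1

Conserve mass number: 4 + 21 = A + 1, so A = 24.
Conserve atomic number: 2 + 10 = Z + 1, so Z = 11.
Z = 11 is sodium, so the species is Na-24.

Na-24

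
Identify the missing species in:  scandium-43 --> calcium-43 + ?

positron

Conserve mass number: 43 = 43 + A, so A = 0.
Conserve atomic number: 21 = 20 + Z, so Z = 1.
A = 0 and Z = 1 is e⁺ — a positron.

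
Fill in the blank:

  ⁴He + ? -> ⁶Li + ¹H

Conserve mass number: 4 + A = 6 + 1, so A = 3.
Conserve atomic number: 2 + Z = 3 + 1, so Z = 2.
Z = 2 is helium, so the species is ³He.

He-3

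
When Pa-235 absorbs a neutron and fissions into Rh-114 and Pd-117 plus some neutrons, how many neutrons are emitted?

Conserve mass number: 236 = 114 + 117 + k, so k = 236 − 231 = 5.
Check atomic number: 91 = 45 + 46 + 0 = 91. ✓

5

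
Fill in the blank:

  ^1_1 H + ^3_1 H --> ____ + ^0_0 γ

Conserve mass number: 1 + 3 = A + 0, so A = 4.
Conserve atomic number: 1 + 1 = Z + 0, so Z = 2.
A = 4 and Z = 2 is ^4_2 He — an alpha particle.

He-4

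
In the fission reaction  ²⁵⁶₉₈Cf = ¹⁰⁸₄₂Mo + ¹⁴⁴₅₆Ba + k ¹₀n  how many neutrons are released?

4

Conserve mass number: 256 = 108 + 144 + k, so k = 256 − 252 = 4.
Check atomic number: 98 = 42 + 56 + 0 = 98. ✓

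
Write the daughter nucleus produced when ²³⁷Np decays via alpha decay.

Alpha decay: mass number changes by -4, atomic number by -2.
A: 237 − 4 = 233; Z: 93 − 2 = 91.
Z = 91 is protactinium, so the daughter is ²³³Pa.

Pa-233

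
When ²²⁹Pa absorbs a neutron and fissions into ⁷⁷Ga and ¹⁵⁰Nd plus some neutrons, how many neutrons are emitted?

3

Conserve mass number: 230 = 77 + 150 + k, so k = 230 − 227 = 3.
Check atomic number: 91 = 31 + 60 + 0 = 91. ✓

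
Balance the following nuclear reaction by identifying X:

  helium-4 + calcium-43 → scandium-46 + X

proton

Conserve mass number: 4 + 43 = 46 + A, so A = 1.
Conserve atomic number: 2 + 20 = 21 + Z, so Z = 1.
A = 1 and Z = 1 is hydrogen-1 — a proton.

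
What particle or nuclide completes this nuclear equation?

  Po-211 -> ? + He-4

Pb-207

Conserve mass number: 211 = A + 4, so A = 207.
Conserve atomic number: 84 = Z + 2, so Z = 82.
Z = 82 is lead, so the species is Pb-207.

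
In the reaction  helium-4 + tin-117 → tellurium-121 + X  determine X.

gamma ray

Conserve mass number: 4 + 117 = 121 + A, so A = 0.
Conserve atomic number: 2 + 50 = 52 + Z, so Z = 0.
A = 0 and Z = 0 is γ — a gamma ray.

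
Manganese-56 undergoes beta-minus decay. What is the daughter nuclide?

Fe-56

Beta-minus decay: mass number changes by +0, atomic number by +1.
A: 56 = 56; Z: 25 + 1 = 26.
Z = 26 is iron, so the daughter is iron-56.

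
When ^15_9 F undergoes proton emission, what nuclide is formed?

Proton emission: mass number changes by -1, atomic number by -1.
A: 15 − 1 = 14; Z: 9 − 1 = 8.
Z = 8 is oxygen, so the daughter is ^14_8 O.

O-14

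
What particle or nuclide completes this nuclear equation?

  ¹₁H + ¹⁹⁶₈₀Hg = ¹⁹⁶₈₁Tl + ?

neutron

Conserve mass number: 1 + 196 = 196 + A, so A = 1.
Conserve atomic number: 1 + 80 = 81 + Z, so Z = 0.
A = 1 and Z = 0 is ¹₀n — a neutron.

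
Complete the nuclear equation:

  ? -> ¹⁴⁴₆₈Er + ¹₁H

Tm-145

Conserve mass number: A = 144 + 1, so A = 145.
Conserve atomic number: Z = 68 + 1, so Z = 69.
Z = 69 is thulium, so the species is ¹⁴⁵₆₉Tm.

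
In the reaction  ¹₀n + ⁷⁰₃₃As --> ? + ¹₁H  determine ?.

Conserve mass number: 1 + 70 = A + 1, so A = 70.
Conserve atomic number: 0 + 33 = Z + 1, so Z = 32.
Z = 32 is germanium, so the species is ⁷⁰₃₂Ge.

Ge-70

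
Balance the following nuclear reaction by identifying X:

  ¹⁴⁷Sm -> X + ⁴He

Nd-143

Conserve mass number: 147 = A + 4, so A = 143.
Conserve atomic number: 62 = Z + 2, so Z = 60.
Z = 60 is neodymium, so the species is ¹⁴³Nd.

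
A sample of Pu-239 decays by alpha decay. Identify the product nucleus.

Alpha decay: mass number changes by -4, atomic number by -2.
A: 239 − 4 = 235; Z: 94 − 2 = 92.
Z = 92 is uranium, so the daughter is U-235.

U-235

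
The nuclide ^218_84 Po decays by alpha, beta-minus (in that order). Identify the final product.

Start: (A, Z) = (218, 84).
After α: (214, 82).
After β⁻: (214, 83).
Z = 83 is bismuth.

Bi-214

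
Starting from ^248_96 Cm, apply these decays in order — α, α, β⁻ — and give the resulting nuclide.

Start: (A, Z) = (248, 96).
After α: (244, 94).
After α: (240, 92).
After β⁻: (240, 93).
Z = 93 is neptunium.

Np-240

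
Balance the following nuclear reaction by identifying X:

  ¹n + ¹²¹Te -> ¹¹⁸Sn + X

alpha particle

Conserve mass number: 1 + 121 = 118 + A, so A = 4.
Conserve atomic number: 0 + 52 = 50 + Z, so Z = 2.
A = 4 and Z = 2 is ⁴He — an alpha particle.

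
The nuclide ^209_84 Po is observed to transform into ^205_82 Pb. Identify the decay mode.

ΔA = 205 − 209 = -4; ΔZ = 82 − 84 = -2.
A drops by 4 and Z drops by 2 — the signature of alpha emission.

alpha decay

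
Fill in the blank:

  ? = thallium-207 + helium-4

Bi-211

Conserve mass number: A = 207 + 4, so A = 211.
Conserve atomic number: Z = 81 + 2, so Z = 83.
Z = 83 is bismuth, so the species is bismuth-211.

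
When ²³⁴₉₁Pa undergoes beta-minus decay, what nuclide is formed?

U-234

Beta-minus decay: mass number changes by +0, atomic number by +1.
A: 234 = 234; Z: 91 + 1 = 92.
Z = 92 is uranium, so the daughter is ²³⁴₉₂U.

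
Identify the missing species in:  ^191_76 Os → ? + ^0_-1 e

Ir-191

Conserve mass number: 191 = A + 0, so A = 191.
Conserve atomic number: 76 = Z − 1, so Z = 77.
Z = 77 is iridium, so the species is ^191_77 Ir.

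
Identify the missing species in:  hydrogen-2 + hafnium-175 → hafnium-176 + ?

proton

Conserve mass number: 2 + 175 = 176 + A, so A = 1.
Conserve atomic number: 1 + 72 = 72 + Z, so Z = 1.
A = 1 and Z = 1 is hydrogen-1 — a proton.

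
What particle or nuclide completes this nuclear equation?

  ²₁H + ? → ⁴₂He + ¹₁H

Conserve mass number: 2 + A = 4 + 1, so A = 3.
Conserve atomic number: 1 + Z = 2 + 1, so Z = 2.
Z = 2 is helium, so the species is ³₂He.

He-3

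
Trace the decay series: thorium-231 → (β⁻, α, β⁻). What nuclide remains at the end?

Th-227

Start: (A, Z) = (231, 90).
After β⁻: (231, 91).
After α: (227, 89).
After β⁻: (227, 90).
Z = 90 is thorium.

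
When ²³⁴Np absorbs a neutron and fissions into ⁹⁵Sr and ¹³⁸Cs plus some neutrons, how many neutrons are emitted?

Conserve mass number: 235 = 95 + 138 + k, so k = 235 − 233 = 2.
Check atomic number: 93 = 38 + 55 + 0 = 93. ✓

2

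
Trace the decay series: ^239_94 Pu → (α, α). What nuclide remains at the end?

Th-231

Start: (A, Z) = (239, 94).
After α: (235, 92).
After α: (231, 90).
Z = 90 is thorium.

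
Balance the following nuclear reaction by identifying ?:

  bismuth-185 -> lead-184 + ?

Conserve mass number: 185 = 184 + A, so A = 1.
Conserve atomic number: 83 = 82 + Z, so Z = 1.
A = 1 and Z = 1 is hydrogen-1 — a proton.

proton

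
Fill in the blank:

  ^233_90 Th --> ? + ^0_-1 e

Conserve mass number: 233 = A + 0, so A = 233.
Conserve atomic number: 90 = Z − 1, so Z = 91.
Z = 91 is protactinium, so the species is ^233_91 Pa.

Pa-233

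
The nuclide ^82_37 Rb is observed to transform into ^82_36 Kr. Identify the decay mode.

beta-plus decay or electron capture

ΔA = 82 − 82 = 0; ΔZ = 36 − 37 = -1.
A is unchanged and Z drops by 1 — a proton has become a neutron (β⁺ emission or electron capture).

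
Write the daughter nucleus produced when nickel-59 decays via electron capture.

Electron capture: mass number changes by +0, atomic number by -1.
A: 59 = 59; Z: 28 − 1 = 27.
Z = 27 is cobalt, so the daughter is cobalt-59.

Co-59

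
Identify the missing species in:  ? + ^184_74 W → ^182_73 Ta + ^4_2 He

Conserve mass number: A + 184 = 182 + 4, so A = 2.
Conserve atomic number: Z + 74 = 73 + 2, so Z = 1.
A = 2 and Z = 1 is ^2_1 H — a deuteron.

deuteron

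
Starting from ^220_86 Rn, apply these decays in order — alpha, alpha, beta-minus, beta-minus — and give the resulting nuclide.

Start: (A, Z) = (220, 86).
After α: (216, 84).
After α: (212, 82).
After β⁻: (212, 83).
After β⁻: (212, 84).
Z = 84 is polonium.

Po-212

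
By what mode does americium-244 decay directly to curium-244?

beta-minus decay

ΔA = 244 − 244 = 0; ΔZ = 96 − 95 = +1.
A is unchanged and Z rises by 1 — a neutron has become a proton (β⁻ decay).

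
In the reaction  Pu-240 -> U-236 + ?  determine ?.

Conserve mass number: 240 = 236 + A, so A = 4.
Conserve atomic number: 94 = 92 + Z, so Z = 2.
A = 4 and Z = 2 is He-4 — an alpha particle.

alpha particle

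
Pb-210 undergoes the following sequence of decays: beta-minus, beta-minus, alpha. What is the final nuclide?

Start: (A, Z) = (210, 82).
After β⁻: (210, 83).
After β⁻: (210, 84).
After α: (206, 82).
Z = 82 is lead.

Pb-206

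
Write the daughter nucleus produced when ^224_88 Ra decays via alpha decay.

Rn-220

Alpha decay: mass number changes by -4, atomic number by -2.
A: 224 − 4 = 220; Z: 88 − 2 = 86.
Z = 86 is radon, so the daughter is ^220_86 Rn.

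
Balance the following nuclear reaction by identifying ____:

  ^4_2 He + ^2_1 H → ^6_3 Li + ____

gamma ray

Conserve mass number: 4 + 2 = 6 + A, so A = 0.
Conserve atomic number: 2 + 1 = 3 + Z, so Z = 0.
A = 0 and Z = 0 is ^0_0 γ — a gamma ray.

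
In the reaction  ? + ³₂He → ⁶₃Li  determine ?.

triton

Conserve mass number: A + 3 = 6, so A = 3.
Conserve atomic number: Z + 2 = 3, so Z = 1.
A = 3 and Z = 1 is ³₁H — a triton.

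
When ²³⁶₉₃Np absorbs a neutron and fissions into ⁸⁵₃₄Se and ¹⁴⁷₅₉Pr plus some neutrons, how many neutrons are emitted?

Conserve mass number: 237 = 85 + 147 + k, so k = 237 − 232 = 5.
Check atomic number: 93 = 34 + 59 + 0 = 93. ✓

5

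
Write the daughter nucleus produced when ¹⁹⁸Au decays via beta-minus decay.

Hg-198

Beta-minus decay: mass number changes by +0, atomic number by +1.
A: 198 = 198; Z: 79 + 1 = 80.
Z = 80 is mercury, so the daughter is ¹⁹⁸Hg.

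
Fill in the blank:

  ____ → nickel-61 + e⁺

Cu-61

Conserve mass number: A = 61 + 0, so A = 61.
Conserve atomic number: Z = 28 + 1, so Z = 29.
Z = 29 is copper, so the species is copper-61.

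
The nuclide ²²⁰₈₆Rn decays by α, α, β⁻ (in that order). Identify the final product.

Bi-212

Start: (A, Z) = (220, 86).
After α: (216, 84).
After α: (212, 82).
After β⁻: (212, 83).
Z = 83 is bismuth.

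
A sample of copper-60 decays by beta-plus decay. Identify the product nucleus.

Ni-60

Beta-plus decay: mass number changes by +0, atomic number by -1.
A: 60 = 60; Z: 29 − 1 = 28.
Z = 28 is nickel, so the daughter is nickel-60.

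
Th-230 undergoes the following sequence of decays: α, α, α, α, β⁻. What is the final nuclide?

Start: (A, Z) = (230, 90).
After α: (226, 88).
After α: (222, 86).
After α: (218, 84).
After α: (214, 82).
After β⁻: (214, 83).
Z = 83 is bismuth.

Bi-214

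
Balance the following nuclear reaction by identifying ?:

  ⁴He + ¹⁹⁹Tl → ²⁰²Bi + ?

Conserve mass number: 4 + 199 = 202 + A, so A = 1.
Conserve atomic number: 2 + 81 = 83 + Z, so Z = 0.
A = 1 and Z = 0 is ¹n — a neutron.

neutron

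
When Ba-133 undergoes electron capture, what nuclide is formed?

Cs-133

Electron capture: mass number changes by +0, atomic number by -1.
A: 133 = 133; Z: 56 − 1 = 55.
Z = 55 is caesium, so the daughter is Cs-133.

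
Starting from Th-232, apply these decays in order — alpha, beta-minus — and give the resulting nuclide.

Ac-228

Start: (A, Z) = (232, 90).
After α: (228, 88).
After β⁻: (228, 89).
Z = 89 is actinium.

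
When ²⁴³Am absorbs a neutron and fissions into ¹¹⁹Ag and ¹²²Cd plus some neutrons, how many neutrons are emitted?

3

Conserve mass number: 244 = 119 + 122 + k, so k = 244 − 241 = 3.
Check atomic number: 95 = 47 + 48 + 0 = 95. ✓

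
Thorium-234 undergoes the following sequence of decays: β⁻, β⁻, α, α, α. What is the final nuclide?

Rn-222

Start: (A, Z) = (234, 90).
After β⁻: (234, 91).
After β⁻: (234, 92).
After α: (230, 90).
After α: (226, 88).
After α: (222, 86).
Z = 86 is radon.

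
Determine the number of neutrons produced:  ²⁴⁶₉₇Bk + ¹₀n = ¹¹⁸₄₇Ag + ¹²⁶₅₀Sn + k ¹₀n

3

Conserve mass number: 247 = 118 + 126 + k, so k = 247 − 244 = 3.
Check atomic number: 97 = 47 + 50 + 0 = 97. ✓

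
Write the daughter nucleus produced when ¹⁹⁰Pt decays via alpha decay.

Os-186

Alpha decay: mass number changes by -4, atomic number by -2.
A: 190 − 4 = 186; Z: 78 − 2 = 76.
Z = 76 is osmium, so the daughter is ¹⁸⁶Os.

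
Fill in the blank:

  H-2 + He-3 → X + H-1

He-4

Conserve mass number: 2 + 3 = A + 1, so A = 4.
Conserve atomic number: 1 + 2 = Z + 1, so Z = 2.
A = 4 and Z = 2 is He-4 — an alpha particle.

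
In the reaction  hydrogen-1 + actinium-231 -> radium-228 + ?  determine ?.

alpha particle

Conserve mass number: 1 + 231 = 228 + A, so A = 4.
Conserve atomic number: 1 + 89 = 88 + Z, so Z = 2.
A = 4 and Z = 2 is helium-4 — an alpha particle.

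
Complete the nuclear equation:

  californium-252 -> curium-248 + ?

alpha particle

Conserve mass number: 252 = 248 + A, so A = 4.
Conserve atomic number: 98 = 96 + Z, so Z = 2.
A = 4 and Z = 2 is helium-4 — an alpha particle.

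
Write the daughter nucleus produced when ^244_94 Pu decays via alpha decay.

U-240

Alpha decay: mass number changes by -4, atomic number by -2.
A: 244 − 4 = 240; Z: 94 − 2 = 92.
Z = 92 is uranium, so the daughter is ^240_92 U.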